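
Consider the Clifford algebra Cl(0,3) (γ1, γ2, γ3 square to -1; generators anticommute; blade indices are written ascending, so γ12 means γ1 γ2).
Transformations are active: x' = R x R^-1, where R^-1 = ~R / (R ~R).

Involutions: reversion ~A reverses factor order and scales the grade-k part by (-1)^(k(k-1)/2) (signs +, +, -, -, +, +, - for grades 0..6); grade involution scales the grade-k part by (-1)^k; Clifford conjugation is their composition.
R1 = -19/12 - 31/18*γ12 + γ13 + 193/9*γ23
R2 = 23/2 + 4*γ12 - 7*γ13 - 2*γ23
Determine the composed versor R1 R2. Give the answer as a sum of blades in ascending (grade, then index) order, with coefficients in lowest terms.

Distribute over the terms of R1 (each basis-blade product reordered to ascending indices, repeated generators contracted through their squares):
(-19/12) R2 = -437/24 - 19/3*γ12 + 133/12*γ13 + 19/6*γ23
(-31/18*γ12) R2 = 62/9 - 713/36*γ12 - 31/9*γ13 + 217/18*γ23
(γ13) R2 = 7 - 2*γ12 + 23/2*γ13 - 4*γ23
(193/9*γ23) R2 = 386/9 + 1351/9*γ12 + 772/9*γ13 + 4439/18*γ23
Summing the partial products and collecting blades:
Answer: 2777/72 + 4391/36*γ12 + 1259/12*γ13 + 1547/6*γ23


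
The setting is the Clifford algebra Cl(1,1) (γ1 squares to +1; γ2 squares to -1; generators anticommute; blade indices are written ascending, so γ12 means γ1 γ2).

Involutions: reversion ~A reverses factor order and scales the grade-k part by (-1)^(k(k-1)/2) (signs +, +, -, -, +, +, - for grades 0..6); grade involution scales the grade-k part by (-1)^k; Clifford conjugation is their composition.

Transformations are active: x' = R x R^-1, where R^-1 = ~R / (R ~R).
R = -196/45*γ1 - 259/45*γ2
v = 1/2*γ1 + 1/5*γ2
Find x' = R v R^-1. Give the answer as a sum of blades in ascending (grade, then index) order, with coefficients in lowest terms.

~R = -196/45*γ1 - 259/45*γ2, and R ~R = -637/45, so R^-1 = ~R / (-637/45).
R v = -77/75 + 301/150*γ12
Answer: -2207/1950*γ1 - 1009/975*γ2


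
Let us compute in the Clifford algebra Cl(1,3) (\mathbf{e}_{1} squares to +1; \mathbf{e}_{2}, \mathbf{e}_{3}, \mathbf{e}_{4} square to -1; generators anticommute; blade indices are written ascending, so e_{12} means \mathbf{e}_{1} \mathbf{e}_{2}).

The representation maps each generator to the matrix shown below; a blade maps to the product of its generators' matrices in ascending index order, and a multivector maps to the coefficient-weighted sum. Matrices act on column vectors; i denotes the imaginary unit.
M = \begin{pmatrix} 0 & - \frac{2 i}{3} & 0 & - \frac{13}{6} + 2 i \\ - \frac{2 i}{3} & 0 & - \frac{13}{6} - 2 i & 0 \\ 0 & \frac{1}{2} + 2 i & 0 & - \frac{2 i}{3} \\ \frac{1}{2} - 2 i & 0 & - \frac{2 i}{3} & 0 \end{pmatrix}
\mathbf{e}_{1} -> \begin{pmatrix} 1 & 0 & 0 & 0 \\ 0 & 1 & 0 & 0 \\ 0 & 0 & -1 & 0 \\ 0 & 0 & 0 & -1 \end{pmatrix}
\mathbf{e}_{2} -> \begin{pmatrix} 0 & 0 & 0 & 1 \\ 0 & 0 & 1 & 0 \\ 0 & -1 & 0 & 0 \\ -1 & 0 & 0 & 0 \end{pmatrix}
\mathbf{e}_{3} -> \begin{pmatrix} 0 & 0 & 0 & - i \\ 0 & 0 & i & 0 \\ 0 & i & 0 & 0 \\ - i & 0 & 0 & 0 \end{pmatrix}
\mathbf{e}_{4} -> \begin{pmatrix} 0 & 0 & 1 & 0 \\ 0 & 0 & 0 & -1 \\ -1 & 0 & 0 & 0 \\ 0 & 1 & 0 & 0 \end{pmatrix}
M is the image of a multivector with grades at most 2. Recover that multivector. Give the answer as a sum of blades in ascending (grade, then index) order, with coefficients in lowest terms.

Method: the blade images are trace-orthogonal — tr(rho(e_A) rho(e_B)^-1) = 4 if A = B and 0 otherwise — and rho(e_A)^-1 = (e_A)^2 * rho(e_A) with (e_A)^2 = +1 or -1, so the coefficient of e_A in the preimage is (e_A)^2 * tr(M rho(e_A))/4.
Nonzero projections over blades of grade <= 2: e_{2}: (e_{2})^2 = -1, tr(M rho(e_{2})) = \frac{16}{3}, coefficient -\frac{4}{3}; e_{12}: (e_{12})^2 = +1, tr(M rho(e_{12})) = - \frac{10}{3}, coefficient -\frac{5}{6}; e_{13}: (e_{13})^2 = +1, tr(M rho(e_{13})) = -8, coefficient -2; e_{34}: (e_{34})^2 = -1, tr(M rho(e_{34})) = - \frac{8}{3}, coefficient \frac{2}{3}. Every other blade of grade <= 2 projects to 0.
Answer: -\frac{4}{3} e_{2} - \frac{5}{6} e_{12} - 2 e_{13} + \frac{2}{3} e_{34}


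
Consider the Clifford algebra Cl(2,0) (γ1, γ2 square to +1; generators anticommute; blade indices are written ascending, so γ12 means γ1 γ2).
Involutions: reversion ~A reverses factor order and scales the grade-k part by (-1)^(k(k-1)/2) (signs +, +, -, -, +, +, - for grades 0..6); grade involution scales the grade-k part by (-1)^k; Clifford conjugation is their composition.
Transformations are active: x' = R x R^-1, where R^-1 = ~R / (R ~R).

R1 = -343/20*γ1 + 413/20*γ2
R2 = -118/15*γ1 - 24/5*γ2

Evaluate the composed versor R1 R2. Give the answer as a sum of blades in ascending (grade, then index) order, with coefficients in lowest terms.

Distribute over the terms of R1 (each basis-blade product reordered to ascending indices, repeated generators contracted through their squares):
(-343/20*γ1) R2 = 20237/150 + 2058/25*γ12
(413/20*γ2) R2 = -2478/25 + 24367/150*γ12
Summing the partial products and collecting blades:
Answer: 5369/150 + 7343/30*γ12


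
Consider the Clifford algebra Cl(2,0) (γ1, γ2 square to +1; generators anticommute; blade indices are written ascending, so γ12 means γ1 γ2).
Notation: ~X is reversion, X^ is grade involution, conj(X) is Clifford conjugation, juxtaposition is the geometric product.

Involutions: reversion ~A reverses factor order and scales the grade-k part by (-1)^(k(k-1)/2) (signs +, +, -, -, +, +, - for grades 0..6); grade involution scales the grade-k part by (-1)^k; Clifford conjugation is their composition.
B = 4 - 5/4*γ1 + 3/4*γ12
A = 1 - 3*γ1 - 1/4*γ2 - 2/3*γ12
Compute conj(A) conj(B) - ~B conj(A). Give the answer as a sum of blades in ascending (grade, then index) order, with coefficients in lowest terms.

first term: 33/4 + 215/16*γ1 - 25/12*γ2 + 77/48*γ12
second term: 3/4 + 169/16*γ1 + 29/12*γ2 + 77/48*γ12
Answer: 15/2 + 23/8*γ1 - 9/2*γ2


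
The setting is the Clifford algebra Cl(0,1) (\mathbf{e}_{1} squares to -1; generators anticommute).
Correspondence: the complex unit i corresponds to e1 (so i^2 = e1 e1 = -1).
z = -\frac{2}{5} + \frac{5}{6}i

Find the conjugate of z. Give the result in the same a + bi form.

In blades: z = -\frac{2}{5} + \frac{5}{6} e_{1}.
Conjugation here is Clifford conjugation: the scalar is fixed and the grade-1 and grade-2 blades all flip sign, giving -\frac{2}{5} - \frac{5}{6} e_{1}; translating back:
Answer: -\frac{2}{5} - \frac{5}{6}i


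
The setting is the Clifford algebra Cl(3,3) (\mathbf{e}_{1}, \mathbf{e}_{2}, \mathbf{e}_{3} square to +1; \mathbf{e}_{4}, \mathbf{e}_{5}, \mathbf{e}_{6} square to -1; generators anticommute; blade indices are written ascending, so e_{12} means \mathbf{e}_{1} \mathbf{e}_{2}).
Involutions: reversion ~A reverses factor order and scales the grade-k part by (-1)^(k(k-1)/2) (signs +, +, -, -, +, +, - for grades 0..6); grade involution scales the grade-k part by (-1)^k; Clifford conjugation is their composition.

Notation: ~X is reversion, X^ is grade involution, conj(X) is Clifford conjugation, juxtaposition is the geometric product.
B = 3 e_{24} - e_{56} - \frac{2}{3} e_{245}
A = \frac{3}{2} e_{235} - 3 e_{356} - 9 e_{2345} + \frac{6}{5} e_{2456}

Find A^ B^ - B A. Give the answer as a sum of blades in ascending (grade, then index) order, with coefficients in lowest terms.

first term: -3 e_{3} + \frac{4}{5} e_{6} + \frac{6}{5} e_{24} - e_{34} + 27 e_{35} + \frac{18}{5} e_{56} - \frac{3}{2} e_{236} + \frac{9}{2} e_{345} - 11 e_{2346} - 9 e_{23456}
second term: -9 e_{3} + \frac{4}{5} e_{6} + \frac{6}{5} e_{24} + e_{34} + 27 e_{35} + \frac{18}{5} e_{56} - \frac{3}{2} e_{236} + \frac{9}{2} e_{345} + 7 e_{2346} + 9 e_{23456}
Answer: 6 e_{3} - 2 e_{34} - 18 e_{2346} - 18 e_{23456}


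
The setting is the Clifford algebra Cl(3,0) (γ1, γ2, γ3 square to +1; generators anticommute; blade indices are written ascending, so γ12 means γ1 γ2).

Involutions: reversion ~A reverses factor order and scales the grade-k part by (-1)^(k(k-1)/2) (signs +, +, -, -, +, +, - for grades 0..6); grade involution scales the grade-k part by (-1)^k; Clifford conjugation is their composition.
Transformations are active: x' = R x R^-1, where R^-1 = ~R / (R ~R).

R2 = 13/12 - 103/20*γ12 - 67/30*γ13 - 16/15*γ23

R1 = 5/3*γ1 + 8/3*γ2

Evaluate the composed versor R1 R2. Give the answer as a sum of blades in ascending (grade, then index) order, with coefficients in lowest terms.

Distribute over the terms of R1 (each basis-blade product reordered to ascending indices, repeated generators contracted through their squares):
(5/3*γ1) R2 = 65/36*γ1 - 103/12*γ2 - 67/18*γ3 - 16/9*γ123
(8/3*γ2) R2 = 206/15*γ1 + 26/9*γ2 - 128/45*γ3 + 268/45*γ123
Summing the partial products and collecting blades:
Answer: 2797/180*γ1 - 205/36*γ2 - 197/30*γ3 + 188/45*γ123


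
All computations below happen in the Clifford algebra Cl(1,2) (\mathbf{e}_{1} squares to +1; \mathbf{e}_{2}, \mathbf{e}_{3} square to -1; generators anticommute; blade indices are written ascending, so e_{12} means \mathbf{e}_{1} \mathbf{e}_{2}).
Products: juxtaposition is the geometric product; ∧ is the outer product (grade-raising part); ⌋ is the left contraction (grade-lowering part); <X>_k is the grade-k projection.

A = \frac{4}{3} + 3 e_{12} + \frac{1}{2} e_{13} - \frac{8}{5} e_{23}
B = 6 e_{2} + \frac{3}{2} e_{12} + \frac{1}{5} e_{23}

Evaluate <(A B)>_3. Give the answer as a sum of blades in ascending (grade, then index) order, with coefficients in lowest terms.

step 1: \frac{241}{50} - 18 e_{1} + 8 e_{2} - \frac{48}{5} e_{3} + \frac{21}{10} e_{12} - 3 e_{13} + \frac{61}{60} e_{23} - 3 e_{123}
step 2: -3 e_{123}
Answer: -3 e_{123}


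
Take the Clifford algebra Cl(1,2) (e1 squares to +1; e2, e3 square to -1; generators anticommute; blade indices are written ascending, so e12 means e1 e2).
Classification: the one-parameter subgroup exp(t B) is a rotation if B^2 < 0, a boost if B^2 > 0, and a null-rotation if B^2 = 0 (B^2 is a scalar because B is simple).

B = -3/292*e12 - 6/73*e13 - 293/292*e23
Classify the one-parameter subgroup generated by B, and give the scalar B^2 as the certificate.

B^2 term by term: the squares give (-3/292)^2*(e12)^2 + (-6/73)^2*(e13)^2 + (-293/292)^2*(e23)^2 = 9/85264*(+1) + 36/5329*(+1) + 85849/85264*(-1) = -1 (each basis 2-blade squares to minus the product of its generators' squares); cross terms between blades sharing an index anticommute and cancel. So B^2 = -1.
Answer: rotation, certificate B^2 = -1. Key observation: B^2 = -1 is a conjugation invariant, so its sign decides the class regardless of the surface form of B.


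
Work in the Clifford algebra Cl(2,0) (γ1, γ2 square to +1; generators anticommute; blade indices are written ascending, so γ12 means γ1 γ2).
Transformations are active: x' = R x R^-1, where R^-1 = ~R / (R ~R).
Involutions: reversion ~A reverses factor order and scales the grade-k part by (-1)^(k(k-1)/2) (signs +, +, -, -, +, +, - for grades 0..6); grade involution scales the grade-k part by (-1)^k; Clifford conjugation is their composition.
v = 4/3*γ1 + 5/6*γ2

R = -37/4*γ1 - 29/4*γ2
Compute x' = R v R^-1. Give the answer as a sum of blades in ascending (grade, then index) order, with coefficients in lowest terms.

~R = -37/4*γ1 - 29/4*γ2, and R ~R = 1105/8, so R^-1 = ~R / (1105/8).
R v = -147/8 + 47/24*γ12
Answer: 7477/6630*γ1 + 3632/3315*γ2


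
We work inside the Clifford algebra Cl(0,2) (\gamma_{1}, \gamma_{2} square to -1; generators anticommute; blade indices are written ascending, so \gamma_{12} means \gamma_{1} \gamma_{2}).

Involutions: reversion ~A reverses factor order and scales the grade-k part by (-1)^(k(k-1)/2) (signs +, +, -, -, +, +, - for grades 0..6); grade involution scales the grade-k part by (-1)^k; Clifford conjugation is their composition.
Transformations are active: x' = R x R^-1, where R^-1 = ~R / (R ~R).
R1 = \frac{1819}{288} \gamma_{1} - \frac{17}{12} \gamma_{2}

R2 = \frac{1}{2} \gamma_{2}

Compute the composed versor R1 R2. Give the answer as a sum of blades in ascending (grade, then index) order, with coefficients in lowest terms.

Distribute over the terms of R2 (each basis-blade product reordered to ascending indices, repeated generators contracted through their squares):
R1 (\frac{1}{2} \gamma_{2}) = \frac{17}{24} + \frac{1819}{576} \gamma_{12}
Answer: \frac{17}{24} + \frac{1819}{576} \gamma_{12}


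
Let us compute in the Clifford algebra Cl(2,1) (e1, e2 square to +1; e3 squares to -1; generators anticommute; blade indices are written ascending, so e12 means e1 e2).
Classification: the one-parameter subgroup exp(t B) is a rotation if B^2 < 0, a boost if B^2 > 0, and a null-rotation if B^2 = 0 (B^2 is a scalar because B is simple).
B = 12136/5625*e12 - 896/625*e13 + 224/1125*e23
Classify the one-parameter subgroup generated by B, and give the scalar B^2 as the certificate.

B^2 term by term: the squares give (12136/5625)^2*(e12)^2 + (-896/625)^2*(e13)^2 + (224/1125)^2*(e23)^2 = 147282496/31640625*(-1) + 802816/390625*(+1) + 50176/1265625*(+1) = -64/25 (each basis 2-blade squares to minus the product of its generators' squares); cross terms between blades sharing an index anticommute and cancel. So B^2 = -64/25.
Answer: rotation, certificate B^2 = -64/25. No conjugation can change B^2 = -64/25; the sign gives the class.


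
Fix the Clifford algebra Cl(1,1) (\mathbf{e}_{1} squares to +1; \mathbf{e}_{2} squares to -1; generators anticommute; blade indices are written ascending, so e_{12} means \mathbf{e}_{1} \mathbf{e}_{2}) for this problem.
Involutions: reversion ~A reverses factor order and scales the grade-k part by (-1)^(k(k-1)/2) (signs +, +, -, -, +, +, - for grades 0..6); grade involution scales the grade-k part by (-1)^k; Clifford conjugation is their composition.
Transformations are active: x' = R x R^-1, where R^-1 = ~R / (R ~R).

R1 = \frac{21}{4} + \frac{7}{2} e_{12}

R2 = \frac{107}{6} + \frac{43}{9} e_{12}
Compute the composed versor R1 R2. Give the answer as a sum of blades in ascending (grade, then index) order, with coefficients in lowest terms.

Distribute over the terms of R1 (each basis-blade product reordered to ascending indices, repeated generators contracted through their squares):
(\frac{21}{4}) R2 = \frac{749}{8} + \frac{301}{12} e_{12}
(\frac{7}{2} e_{12}) R2 = \frac{301}{18} + \frac{749}{12} e_{12}
Summing the partial products and collecting blades:
Answer: \frac{7945}{72} + \frac{175}{2} e_{12}


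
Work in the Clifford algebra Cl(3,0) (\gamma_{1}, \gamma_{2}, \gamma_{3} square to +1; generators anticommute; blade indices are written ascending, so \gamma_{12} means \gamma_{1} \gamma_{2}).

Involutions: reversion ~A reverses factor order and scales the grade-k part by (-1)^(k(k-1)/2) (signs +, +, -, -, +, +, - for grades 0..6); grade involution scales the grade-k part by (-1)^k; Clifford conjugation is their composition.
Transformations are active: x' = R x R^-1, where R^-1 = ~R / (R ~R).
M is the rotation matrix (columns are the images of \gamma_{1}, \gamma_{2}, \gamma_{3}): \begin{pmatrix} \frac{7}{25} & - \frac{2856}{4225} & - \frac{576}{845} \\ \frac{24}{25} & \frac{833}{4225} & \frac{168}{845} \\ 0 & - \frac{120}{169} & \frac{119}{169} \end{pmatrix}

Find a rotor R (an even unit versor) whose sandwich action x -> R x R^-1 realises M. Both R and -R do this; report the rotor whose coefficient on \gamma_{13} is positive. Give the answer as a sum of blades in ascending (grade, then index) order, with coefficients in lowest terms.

Method: write R = a + b12*\gamma_{12} + b13*\gamma_{13} + b23*\gamma_{23} with a^2 + b12^2 + b13^2 + b23^2 = 1 (so R^-1 = ~R). Expanding the columns R e_j ~R gives tr M = 4a^2 - 1 and, from the antisymmetric part, M21 - M12 = -4a*b12, M13 - M31 = 4a*b13, M32 - M23 = -4a*b23.
Here tr M = \frac{4991}{4225}, so a^2 = (1 + tr M)/4 = \frac{2304}{4225} and a = ±\frac{48}{65}. Taking a = \frac{48}{65}: M21 - M12 = \frac{6912}{4225}, M13 - M31 = -\frac{576}{845}, M32 - M23 = -\frac{768}{845}, giving b12 = -\frac{36}{65}, b13 = -\frac{3}{13}, b23 = \frac{4}{13}, i.e. R = \frac{48}{65} - \frac{36}{65} \gamma_{12} - \frac{3}{13} \gamma_{13} + \frac{4}{13} \gamma_{23}.
Its \gamma_{13} coefficient is negative, so report the other preimage -R.
Answer: -\frac{48}{65} + \frac{36}{65} \gamma_{12} + \frac{3}{13} \gamma_{13} - \frac{4}{13} \gamma_{23}. Recall the cover is two-to-one: with M of trace \frac{4991}{4225}, both preimages act alike, and the stated \gamma_{13} sign chooses the sheet.


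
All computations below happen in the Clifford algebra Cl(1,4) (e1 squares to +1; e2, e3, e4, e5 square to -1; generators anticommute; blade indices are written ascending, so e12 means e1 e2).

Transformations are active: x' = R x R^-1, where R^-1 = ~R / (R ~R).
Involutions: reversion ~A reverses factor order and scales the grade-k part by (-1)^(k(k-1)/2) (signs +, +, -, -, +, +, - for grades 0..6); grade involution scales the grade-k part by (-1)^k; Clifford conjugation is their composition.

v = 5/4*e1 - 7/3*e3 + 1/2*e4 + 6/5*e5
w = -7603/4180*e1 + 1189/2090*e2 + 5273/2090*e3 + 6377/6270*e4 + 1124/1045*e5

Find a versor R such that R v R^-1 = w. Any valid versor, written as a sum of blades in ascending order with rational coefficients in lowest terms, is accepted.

Here q(v) = q(w) = -20059/3600; the classical choice R = v + w = -1189/2090*e1 + 1189/2090*e2 + 1189/6270*e3 + 4756/3135*e4 + 2378/1045*e5 then realises v -> w under the sandwich.
Answer: -1189/2090*e1 + 1189/2090*e2 + 1189/6270*e3 + 4756/3135*e4 + 2378/1045*e5


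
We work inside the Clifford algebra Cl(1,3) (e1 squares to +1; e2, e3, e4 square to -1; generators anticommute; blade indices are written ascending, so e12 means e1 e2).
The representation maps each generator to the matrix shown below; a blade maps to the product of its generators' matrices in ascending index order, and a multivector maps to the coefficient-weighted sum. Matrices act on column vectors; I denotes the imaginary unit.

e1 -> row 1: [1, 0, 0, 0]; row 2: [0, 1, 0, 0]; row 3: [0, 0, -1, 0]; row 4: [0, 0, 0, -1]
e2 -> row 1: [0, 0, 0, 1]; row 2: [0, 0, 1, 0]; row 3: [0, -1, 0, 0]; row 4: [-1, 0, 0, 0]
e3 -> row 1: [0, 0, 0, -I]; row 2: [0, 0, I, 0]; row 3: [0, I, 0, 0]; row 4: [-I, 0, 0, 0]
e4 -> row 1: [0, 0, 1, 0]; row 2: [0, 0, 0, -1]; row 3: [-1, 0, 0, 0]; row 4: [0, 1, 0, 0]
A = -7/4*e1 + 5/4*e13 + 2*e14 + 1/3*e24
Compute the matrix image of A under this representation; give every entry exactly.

Bivector images (products of the table entries): rho(e13) = rho(e1)rho(e3) = row 1: [0, 0, 0, -I]; row 2: [0, 0, I, 0]; row 3: [0, -I, 0, 0]; row 4: [I, 0, 0, 0]; rho(e14) = rho(e1)rho(e4) = row 1: [0, 0, 1, 0]; row 2: [0, 0, 0, -1]; row 3: [1, 0, 0, 0]; row 4: [0, -1, 0, 0]; rho(e24) = rho(e2)rho(e4) = row 1: [0, 1, 0, 0]; row 2: [-1, 0, 0, 0]; row 3: [0, 0, 0, 1]; row 4: [0, 0, -1, 0].
M = (-7/4)*rho(e1) + (5/4)*rho(e13) + (2)*rho(e14) + (1/3)*rho(e24), summed entrywise:
Answer: row 1: [-7/4, 1/3, 2, -5*I/4]; row 2: [-1/3, -7/4, 5*I/4, -2]; row 3: [2, -5*I/4, 7/4, 1/3]; row 4: [5*I/4, -2, -1/3, 7/4]


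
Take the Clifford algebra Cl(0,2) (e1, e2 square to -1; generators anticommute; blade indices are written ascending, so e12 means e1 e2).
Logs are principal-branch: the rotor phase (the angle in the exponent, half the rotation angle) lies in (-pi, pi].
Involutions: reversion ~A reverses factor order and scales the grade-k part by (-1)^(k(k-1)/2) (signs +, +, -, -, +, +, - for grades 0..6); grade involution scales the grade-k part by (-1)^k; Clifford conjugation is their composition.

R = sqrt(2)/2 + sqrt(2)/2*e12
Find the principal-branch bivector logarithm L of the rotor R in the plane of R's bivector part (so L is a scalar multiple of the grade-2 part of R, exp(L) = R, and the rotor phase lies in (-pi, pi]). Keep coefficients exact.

The scalar part of R is sqrt(2)/2, so the principal-branch rotor phase is pinned; divide the bivector part by its sine to get the unit plane — L is the phase times that plane.
Concretely: cos(phase) = sqrt(2)/2 gives phase = ±pi/4, and since phase/sin(phase) is even the sign is immaterial: L = (phase/sin(phase)) * <R>_2 = (sqrt(2)*pi/4) * <R>_2.
Answer: pi/4*e12


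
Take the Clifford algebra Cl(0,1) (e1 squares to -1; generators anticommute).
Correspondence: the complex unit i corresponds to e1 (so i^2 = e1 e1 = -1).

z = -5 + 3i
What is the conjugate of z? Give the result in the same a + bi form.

In blades: z = -5 + 3*e1.
Conjugation here is Clifford conjugation: the scalar is fixed and the grade-1 and grade-2 blades all flip sign, giving -5 - 3*e1; translating back:
Answer: -5 - 3i


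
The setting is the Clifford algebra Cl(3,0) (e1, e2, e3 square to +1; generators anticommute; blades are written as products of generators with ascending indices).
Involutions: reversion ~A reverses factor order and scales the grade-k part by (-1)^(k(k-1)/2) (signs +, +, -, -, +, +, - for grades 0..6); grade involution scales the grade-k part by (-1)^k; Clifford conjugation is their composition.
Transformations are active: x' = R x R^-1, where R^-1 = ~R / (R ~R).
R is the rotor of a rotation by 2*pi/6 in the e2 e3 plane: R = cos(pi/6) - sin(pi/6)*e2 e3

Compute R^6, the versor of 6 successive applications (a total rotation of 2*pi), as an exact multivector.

Rotor phase runs at HALF the rotation angle; powers of one rotor simply add phase, so after 6 steps in e2 e3 the phase is 6*pi/6 = pi and R^6 = cos(pi) - sin(pi)*e2 e3.
cos(pi) = -1 and sin(pi) = 0, so R^6 = -1. The total rotation 2*pi is 1 full turn, so every vector returns to itself, yet the rotor is -1, on the OTHER sheet of the double cover (an odd number of 2*pi turns).
Answer: -1


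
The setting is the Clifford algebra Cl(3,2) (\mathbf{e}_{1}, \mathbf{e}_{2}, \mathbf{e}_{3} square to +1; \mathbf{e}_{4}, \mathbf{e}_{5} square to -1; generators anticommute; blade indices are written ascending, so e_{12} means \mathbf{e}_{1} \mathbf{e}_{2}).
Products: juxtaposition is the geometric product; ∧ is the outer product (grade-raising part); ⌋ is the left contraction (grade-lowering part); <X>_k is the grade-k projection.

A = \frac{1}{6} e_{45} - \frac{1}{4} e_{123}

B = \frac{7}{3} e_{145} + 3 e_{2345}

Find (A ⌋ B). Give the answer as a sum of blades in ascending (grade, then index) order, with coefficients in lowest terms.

step 1: -\frac{7}{18} e_{1} - \frac{1}{2} e_{23}
Answer: -\frac{7}{18} e_{1} - \frac{1}{2} e_{23}


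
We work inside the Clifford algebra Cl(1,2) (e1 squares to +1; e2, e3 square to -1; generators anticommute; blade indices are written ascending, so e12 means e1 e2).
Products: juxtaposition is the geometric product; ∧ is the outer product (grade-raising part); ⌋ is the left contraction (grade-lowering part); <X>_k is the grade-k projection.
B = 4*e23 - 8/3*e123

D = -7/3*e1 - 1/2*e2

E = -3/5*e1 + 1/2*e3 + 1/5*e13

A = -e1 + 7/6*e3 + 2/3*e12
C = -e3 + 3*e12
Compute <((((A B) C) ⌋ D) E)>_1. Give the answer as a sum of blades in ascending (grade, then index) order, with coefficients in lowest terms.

step 1: 14/3*e2 - 16/9*e3 + 28/9*e12 - 8/3*e13 + 8/3*e23 - 4*e123
step 2: 68/9 + 34/3*e1 + 8/3*e2 - 12*e3 - 4*e12 + 8*e13 - 38/3*e23 - 76/9*e123
step 3: -226/9 - 476/27*e1 - 34/9*e2
step 4: 476/45 + 226/15*e1 - 2171/135*e3 - 34/15*e12 - 1868/135*e13 - 17/9*e23 + 34/45*e123
step 5: 226/15*e1 - 2171/135*e3
Answer: 226/15*e1 - 2171/135*e3


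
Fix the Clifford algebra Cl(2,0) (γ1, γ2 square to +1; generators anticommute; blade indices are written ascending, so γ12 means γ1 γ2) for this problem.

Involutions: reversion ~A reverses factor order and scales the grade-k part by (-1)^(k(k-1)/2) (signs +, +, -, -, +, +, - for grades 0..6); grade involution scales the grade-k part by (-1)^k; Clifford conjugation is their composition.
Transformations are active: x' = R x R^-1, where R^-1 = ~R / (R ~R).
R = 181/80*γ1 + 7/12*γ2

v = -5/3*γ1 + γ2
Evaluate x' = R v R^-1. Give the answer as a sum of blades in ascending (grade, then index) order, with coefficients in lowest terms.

~R = 181/80*γ1 + 7/12*γ2, and R ~R = 314449/57600, so R^-1 = ~R / (314449/57600).
R v = -51/16 + 2329/720*γ12
Answer: -54125/55491*γ1 - 31097/18497*γ2


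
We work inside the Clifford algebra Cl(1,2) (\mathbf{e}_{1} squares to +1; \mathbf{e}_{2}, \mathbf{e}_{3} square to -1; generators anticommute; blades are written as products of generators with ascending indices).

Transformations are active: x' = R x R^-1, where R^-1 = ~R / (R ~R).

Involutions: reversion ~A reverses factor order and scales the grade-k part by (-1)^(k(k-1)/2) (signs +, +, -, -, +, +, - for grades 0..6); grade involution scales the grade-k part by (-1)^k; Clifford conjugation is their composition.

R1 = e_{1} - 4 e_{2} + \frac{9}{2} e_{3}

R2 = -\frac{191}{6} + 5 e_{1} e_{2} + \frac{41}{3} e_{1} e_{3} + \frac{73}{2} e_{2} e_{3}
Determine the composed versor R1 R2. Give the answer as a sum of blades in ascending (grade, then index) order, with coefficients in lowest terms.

Distribute over the terms of R1 (each basis-blade product reordered to ascending indices, repeated generators contracted through their squares):
(e_{1}) R2 = -\frac{191}{6} e_{1} + 5 e_{2} + \frac{41}{3} e_{3} + \frac{73}{2} e_{1} e_{2} e_{3}
(-4 e_{2}) R2 = -20 e_{1} + \frac{382}{3} e_{2} + 146 e_{3} + \frac{164}{3} e_{1} e_{2} e_{3}
(\frac{9}{2} e_{3}) R2 = \frac{123}{2} e_{1} + \frac{657}{4} e_{2} - \frac{573}{4} e_{3} + \frac{45}{2} e_{1} e_{2} e_{3}
Summing the partial products and collecting blades:
Answer: \frac{29}{3} e_{1} + \frac{3559}{12} e_{2} + \frac{197}{12} e_{3} + \frac{341}{3} e_{1} e_{2} e_{3}


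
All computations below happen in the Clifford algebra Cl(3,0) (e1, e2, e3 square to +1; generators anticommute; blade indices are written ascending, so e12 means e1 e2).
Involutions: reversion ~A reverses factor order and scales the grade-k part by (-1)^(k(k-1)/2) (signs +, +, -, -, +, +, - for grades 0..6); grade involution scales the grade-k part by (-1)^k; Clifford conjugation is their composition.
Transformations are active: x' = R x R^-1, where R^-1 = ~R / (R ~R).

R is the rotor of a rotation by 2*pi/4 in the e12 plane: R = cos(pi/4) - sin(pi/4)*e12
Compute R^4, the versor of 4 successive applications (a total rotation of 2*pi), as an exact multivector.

Half-angle bookkeeping: 4 applications in e12 add up to rotor phase 4*pi/4 = pi, so R^4 = cos(pi) - sin(pi)*e12.
cos(pi) = -1 and sin(pi) = 0, so R^4 = -1. The total rotation 2*pi is 1 full turn, so every vector returns to itself, yet the rotor is -1, on the OTHER sheet of the double cover (an odd number of 2*pi turns).
Answer: -1


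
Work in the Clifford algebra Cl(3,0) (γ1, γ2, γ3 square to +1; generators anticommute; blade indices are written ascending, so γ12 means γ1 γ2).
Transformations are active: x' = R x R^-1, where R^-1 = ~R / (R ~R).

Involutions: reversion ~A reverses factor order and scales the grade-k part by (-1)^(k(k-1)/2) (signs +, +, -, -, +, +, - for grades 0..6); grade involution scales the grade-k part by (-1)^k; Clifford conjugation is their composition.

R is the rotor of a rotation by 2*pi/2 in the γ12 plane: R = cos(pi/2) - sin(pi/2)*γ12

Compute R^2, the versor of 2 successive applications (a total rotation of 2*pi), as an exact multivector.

Rotor phase runs at HALF the rotation angle; powers of one rotor simply add phase, so after 2 steps in γ12 the phase is 2*pi/2 = pi and R^2 = cos(pi) - sin(pi)*γ12.
cos(pi) = -1 and sin(pi) = 0, so R^2 = -1. The total rotation 2*pi is 1 full turn, so every vector returns to itself, yet the rotor is -1, on the OTHER sheet of the double cover (an odd number of 2*pi turns).
Answer: -1


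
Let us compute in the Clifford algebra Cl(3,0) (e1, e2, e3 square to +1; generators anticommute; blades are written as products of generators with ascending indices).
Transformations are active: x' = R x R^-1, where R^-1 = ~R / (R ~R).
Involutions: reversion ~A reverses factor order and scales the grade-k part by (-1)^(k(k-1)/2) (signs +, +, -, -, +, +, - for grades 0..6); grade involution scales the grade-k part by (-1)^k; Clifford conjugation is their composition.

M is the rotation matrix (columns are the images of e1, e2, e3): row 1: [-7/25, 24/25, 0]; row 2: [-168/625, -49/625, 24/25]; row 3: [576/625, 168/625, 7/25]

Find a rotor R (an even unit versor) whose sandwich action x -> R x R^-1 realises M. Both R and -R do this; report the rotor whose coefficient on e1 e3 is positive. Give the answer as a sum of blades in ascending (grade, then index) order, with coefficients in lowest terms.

Method: write R = a + b12*e1 e2 + b13*e1 e3 + b23*e2 e3 with a^2 + b12^2 + b13^2 + b23^2 = 1 (so R^-1 = ~R). Expanding the columns R e_j ~R gives tr M = 4a^2 - 1 and, from the antisymmetric part, M21 - M12 = -4a*b12, M13 - M31 = 4a*b13, M32 - M23 = -4a*b23.
Here tr M = -49/625, so a^2 = (1 + tr M)/4 = 144/625 and a = ±12/25. Taking a = 12/25: M21 - M12 = -768/625, M13 - M31 = -576/625, M32 - M23 = -432/625, giving b12 = 16/25, b13 = -12/25, b23 = 9/25, i.e. R = 12/25 + 16/25*e1 e2 - 12/25*e1 e3 + 9/25*e2 e3.
Its e1 e3 coefficient is negative, so report the other preimage -R.
Answer: -12/25 - 16/25*e1 e2 + 12/25*e1 e3 - 9/25*e2 e3. Sheet selection: the two-to-one cover makes ±R indistinguishable at the matrix level (trace -49/625), so uniqueness comes from the required sign on e1 e3.


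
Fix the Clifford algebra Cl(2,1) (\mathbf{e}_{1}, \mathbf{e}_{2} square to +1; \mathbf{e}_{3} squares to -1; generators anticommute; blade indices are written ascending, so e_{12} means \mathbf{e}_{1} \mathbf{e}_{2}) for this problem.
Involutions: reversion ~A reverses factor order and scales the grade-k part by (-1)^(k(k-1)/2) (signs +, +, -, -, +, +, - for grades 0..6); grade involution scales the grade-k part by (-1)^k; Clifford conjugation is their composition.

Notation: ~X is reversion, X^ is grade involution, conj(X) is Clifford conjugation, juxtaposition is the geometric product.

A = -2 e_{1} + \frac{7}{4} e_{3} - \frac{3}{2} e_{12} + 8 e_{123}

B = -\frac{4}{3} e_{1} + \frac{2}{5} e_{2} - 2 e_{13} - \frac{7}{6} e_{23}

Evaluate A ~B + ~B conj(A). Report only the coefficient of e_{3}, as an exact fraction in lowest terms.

first term: \frac{8}{3} + \frac{367}{30} e_{1} - \frac{383}{24} e_{2} - 4 e_{3} - \frac{4}{5} e_{12} - \frac{157}{60} e_{13} - \frac{251}{30} e_{23} - \frac{7}{3} e_{123}
second term: -\frac{8}{3} + \frac{367}{30} e_{1} - \frac{383}{24} e_{2} - 4 e_{3} - \frac{4}{5} e_{12} - \frac{157}{60} e_{13} - \frac{251}{30} e_{23} + \frac{7}{3} e_{123}
Answer: -8


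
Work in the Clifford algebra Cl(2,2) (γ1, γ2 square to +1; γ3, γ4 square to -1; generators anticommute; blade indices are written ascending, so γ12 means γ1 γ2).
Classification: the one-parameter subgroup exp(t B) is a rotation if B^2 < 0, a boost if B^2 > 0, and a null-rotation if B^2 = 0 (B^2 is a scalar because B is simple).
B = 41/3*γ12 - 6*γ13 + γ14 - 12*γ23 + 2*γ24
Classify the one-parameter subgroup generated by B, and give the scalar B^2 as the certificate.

B^2 term by term: the squares give (41/3)^2*(γ12)^2 + (-6)^2*(γ13)^2 + (1)^2*(γ14)^2 + (-12)^2*(γ23)^2 + (2)^2*(γ24)^2 = 1681/9*(-1) + 36*(+1) + 1*(+1) + 144*(+1) + 4*(+1) = -16/9 (each basis 2-blade squares to minus the product of its generators' squares); cross terms between blades sharing an index anticommute and cancel; the commuting (index-disjoint) pairs give grade-4 terms 2*c*c'*(blade product), which cancel blade by blade — γ1234: 24 - 24 = 0 — confirming B is simple. So B^2 = -16/9.
Answer: rotation, certificate B^2 = -16/9. Why this suffices: the scalar -16/9 survives any versor conjugation, so its sign alone determines the class however B is presented.


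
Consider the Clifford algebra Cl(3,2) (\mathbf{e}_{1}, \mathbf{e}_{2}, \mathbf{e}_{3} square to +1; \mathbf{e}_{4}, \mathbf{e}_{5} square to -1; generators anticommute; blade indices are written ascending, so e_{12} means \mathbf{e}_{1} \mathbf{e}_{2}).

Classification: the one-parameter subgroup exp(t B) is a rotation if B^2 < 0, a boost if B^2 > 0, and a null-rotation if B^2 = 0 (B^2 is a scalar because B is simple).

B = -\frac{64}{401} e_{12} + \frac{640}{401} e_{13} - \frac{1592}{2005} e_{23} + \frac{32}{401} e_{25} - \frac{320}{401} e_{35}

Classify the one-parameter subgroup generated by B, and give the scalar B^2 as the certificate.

B^2 term by term: the squares give (-\frac{64}{401})^2*(e_{12})^2 + (\frac{640}{401})^2*(e_{13})^2 + (-\frac{1592}{2005})^2*(e_{23})^2 + (\frac{32}{401})^2*(e_{25})^2 + (-\frac{320}{401})^2*(e_{35})^2 = \frac{4096}{160801}*(-1) + \frac{409600}{160801}*(-1) + \frac{2534464}{4020025}*(-1) + \frac{1024}{160801}*(+1) + \frac{102400}{160801}*(+1) = -\frac{64}{25} (each basis 2-blade squares to minus the product of its generators' squares); cross terms between blades sharing an index anticommute and cancel; the commuting (index-disjoint) pairs give grade-4 terms 2*c*c'*(blade product), which cancel blade by blade — e_{1235}: \frac{40960}{160801} - \frac{40960}{160801} = 0 — confirming B is simple. So B^2 = -\frac{64}{25}.
Answer: rotation, certificate B^2 = -\frac{64}{25}. Check the certificate: B^2 = -\frac{64}{25}, and that sign is decisive whatever form B takes.


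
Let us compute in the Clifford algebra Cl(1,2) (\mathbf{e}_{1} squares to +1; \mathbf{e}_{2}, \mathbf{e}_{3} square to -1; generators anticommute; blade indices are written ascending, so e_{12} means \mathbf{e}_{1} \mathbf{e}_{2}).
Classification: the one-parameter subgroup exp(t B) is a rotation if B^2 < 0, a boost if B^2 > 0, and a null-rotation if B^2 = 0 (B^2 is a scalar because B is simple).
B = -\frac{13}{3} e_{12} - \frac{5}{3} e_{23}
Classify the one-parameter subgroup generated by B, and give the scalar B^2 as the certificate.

B^2 term by term: the squares give (-\frac{13}{3})^2*(e_{12})^2 + (-\frac{5}{3})^2*(e_{23})^2 = \frac{169}{9}*(+1) + \frac{25}{9}*(-1) = 16 (each basis 2-blade squares to minus the product of its generators' squares); cross terms between blades sharing an index anticommute and cancel. So B^2 = 16.
Answer: boost, certificate B^2 = 16. Why this suffices: the scalar 16 survives any versor conjugation, so its sign alone determines the class however B is presented.


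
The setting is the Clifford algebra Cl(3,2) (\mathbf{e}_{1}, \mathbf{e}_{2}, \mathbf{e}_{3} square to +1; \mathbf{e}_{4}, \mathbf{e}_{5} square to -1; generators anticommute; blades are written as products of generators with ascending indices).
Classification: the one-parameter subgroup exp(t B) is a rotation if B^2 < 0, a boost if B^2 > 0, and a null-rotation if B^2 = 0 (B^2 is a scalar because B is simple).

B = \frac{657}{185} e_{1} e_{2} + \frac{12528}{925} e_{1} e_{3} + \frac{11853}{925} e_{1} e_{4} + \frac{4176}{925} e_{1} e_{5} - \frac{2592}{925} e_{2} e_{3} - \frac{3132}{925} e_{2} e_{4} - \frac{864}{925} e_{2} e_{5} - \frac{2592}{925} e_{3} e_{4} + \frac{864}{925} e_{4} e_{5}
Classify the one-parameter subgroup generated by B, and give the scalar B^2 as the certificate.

B^2 term by term: the squares give (\frac{657}{185})^2*(e_{1} e_{2})^2 + (\frac{12528}{925})^2*(e_{1} e_{3})^2 + (\frac{11853}{925})^2*(e_{1} e_{4})^2 + (\frac{4176}{925})^2*(e_{1} e_{5})^2 + (-\frac{2592}{925})^2*(e_{2} e_{3})^2 + (-\frac{3132}{925})^2*(e_{2} e_{4})^2 + (-\frac{864}{925})^2*(e_{2} e_{5})^2 + (-\frac{2592}{925})^2*(e_{3} e_{4})^2 + (\frac{864}{925})^2*(e_{4} e_{5})^2 = \frac{431649}{34225}*(-1) + \frac{156950784}{855625}*(-1) + \frac{140493609}{855625}*(+1) + \frac{17438976}{855625}*(+1) + \frac{6718464}{855625}*(-1) + \frac{9809424}{855625}*(+1) + \frac{746496}{855625}*(+1) + \frac{6718464}{855625}*(+1) + \frac{746496}{855625}*(-1) = 0 (each basis 2-blade squares to minus the product of its generators' squares); cross terms between blades sharing an index anticommute and cancel; the commuting (index-disjoint) pairs give grade-4 terms 2*c*c'*(blade product), which cancel blade by blade — e_{1} e_{2} e_{3} e_{4}: -\frac{3405888}{171125} + \frac{78475392}{855625} - \frac{61445952}{855625} = 0; e_{1} e_{2} e_{3} e_{5}: \frac{21648384}{855625} - \frac{21648384}{855625} = 0; e_{1} e_{2} e_{4} e_{5}: \frac{1135296}{171125} + \frac{20481984}{855625} - \frac{26158464}{855625} = 0; e_{1} e_{3} e_{4} e_{5}: \frac{21648384}{855625} - \frac{21648384}{855625} = 0; e_{2} e_{3} e_{4} e_{5}: -\frac{4478976}{855625} + \frac{4478976}{855625} = 0 — confirming B is simple. So B^2 = 0.
Answer: null-rotation, certificate B^2 = 0. Certificate logic: 0 is a conjugation-invariant scalar, so its sign fixes rotation versus boost versus null-rotation outright.


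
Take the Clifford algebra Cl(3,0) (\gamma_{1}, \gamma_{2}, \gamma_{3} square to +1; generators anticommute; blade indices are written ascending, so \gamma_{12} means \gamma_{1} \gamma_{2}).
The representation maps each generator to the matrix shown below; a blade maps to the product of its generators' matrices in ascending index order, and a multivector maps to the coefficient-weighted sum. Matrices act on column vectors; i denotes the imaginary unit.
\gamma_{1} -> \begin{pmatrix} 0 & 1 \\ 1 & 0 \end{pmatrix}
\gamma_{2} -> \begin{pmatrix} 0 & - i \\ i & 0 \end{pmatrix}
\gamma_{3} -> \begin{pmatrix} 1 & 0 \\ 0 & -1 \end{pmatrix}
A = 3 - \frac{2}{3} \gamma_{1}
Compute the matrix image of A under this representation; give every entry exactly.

M = (3)*1 + (-\frac{2}{3})*rho(\gamma_{1}), summed entrywise (1 is the identity matrix):
Answer: \begin{pmatrix} 3 & - \frac{2}{3} \\ - \frac{2}{3} & 3 \end{pmatrix}


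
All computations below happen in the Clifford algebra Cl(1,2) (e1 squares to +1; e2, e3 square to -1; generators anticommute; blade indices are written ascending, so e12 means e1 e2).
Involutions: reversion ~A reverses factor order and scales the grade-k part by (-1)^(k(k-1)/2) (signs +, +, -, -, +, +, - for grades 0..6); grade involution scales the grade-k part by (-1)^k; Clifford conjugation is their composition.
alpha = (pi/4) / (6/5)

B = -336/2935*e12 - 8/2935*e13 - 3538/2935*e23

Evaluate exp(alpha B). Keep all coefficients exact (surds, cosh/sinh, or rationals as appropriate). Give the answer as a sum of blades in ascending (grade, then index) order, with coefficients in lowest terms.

B^2 term by term: the squares give (-336/2935)^2*(e12)^2 + (-8/2935)^2*(e13)^2 + (-3538/2935)^2*(e23)^2 = 112896/8614225*(+1) + 64/8614225*(+1) + 12517444/8614225*(-1) = -36/25 (each basis 2-blade squares to minus the product of its generators' squares); cross terms between blades sharing an index anticommute and cancel. So B^2 = -36/25.
B^2 = -36/25 — the series telescopes trigonometrically here: l = 6/5, alpha*l = pi/4, so exp(alpha B) = cos(pi/4) + (sin(pi/4)/(6/5))*B = sqrt(2)/2 + (5*sqrt(2)/12)*B.
Answer: sqrt(2)/2 - 28*sqrt(2)/587*e12 - 2*sqrt(2)/1761*e13 - 1769*sqrt(2)/3522*e23


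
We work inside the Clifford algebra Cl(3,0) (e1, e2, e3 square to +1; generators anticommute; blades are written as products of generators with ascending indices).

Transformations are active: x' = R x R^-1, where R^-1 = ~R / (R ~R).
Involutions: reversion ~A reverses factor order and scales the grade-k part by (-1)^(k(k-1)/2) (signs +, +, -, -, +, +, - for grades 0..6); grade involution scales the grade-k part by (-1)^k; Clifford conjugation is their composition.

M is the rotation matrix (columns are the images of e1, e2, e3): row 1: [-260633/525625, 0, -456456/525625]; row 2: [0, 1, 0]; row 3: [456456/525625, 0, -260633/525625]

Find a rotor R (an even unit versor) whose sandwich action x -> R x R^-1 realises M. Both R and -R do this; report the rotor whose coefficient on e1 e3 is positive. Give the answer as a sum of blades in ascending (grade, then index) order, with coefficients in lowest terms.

Method: write R = a + b12*e1 e2 + b13*e1 e3 + b23*e2 e3 with a^2 + b12^2 + b13^2 + b23^2 = 1 (so R^-1 = ~R). Expanding the columns R e_j ~R gives tr M = 4a^2 - 1 and, from the antisymmetric part, M21 - M12 = -4a*b12, M13 - M31 = 4a*b13, M32 - M23 = -4a*b23.
Here tr M = 4359/525625, so a^2 = (1 + tr M)/4 = 132496/525625 and a = ±364/725. Taking a = 364/725: M21 - M12 = 0, M13 - M31 = -912912/525625, M32 - M23 = 0, giving b12 = 0, b13 = -627/725, b23 = 0, i.e. R = 364/725 - 627/725*e1 e3.
Its e1 e3 coefficient is negative, so report the other preimage -R.
Answer: -364/725 + 627/725*e1 e3. Why the constraint matters: R and -R act identically through the sandwich — M has trace 4359/525625 either way — so only the sign condition on e1 e3 picks one of the two preimages.
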